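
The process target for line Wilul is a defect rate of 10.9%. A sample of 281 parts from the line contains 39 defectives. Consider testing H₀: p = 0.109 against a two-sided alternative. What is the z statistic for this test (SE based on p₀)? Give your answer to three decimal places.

z = 1.602

p̂ = 39/281 = 0.13879.
Under H₀, SE = √(0.109·0.891/281) = √(0.000345619) = 0.01859.
z = (0.13879 − 0.109)/0.01859 = 0.02979/0.01859 = 1.602.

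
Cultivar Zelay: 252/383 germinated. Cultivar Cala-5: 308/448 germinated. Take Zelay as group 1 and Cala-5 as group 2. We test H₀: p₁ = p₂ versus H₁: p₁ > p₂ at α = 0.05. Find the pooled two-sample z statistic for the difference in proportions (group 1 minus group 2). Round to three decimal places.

p̂₁ = 252/383 ≈ 0.657963, p̂₂ = 308/448 ≈ 0.687500.
Pooled p̂ = (252+308)/(383+448) = 560/831 = 0.673887.
SE = √(p̂(1−p̂)(1/n₁+1/n₂)) = √(0.673887·0.326113·0.00484311) = √(0.00106434) = 0.032624.
z = (0.657963 − 0.687500)/0.032624 = -0.029537/0.032624 = -0.905.
p-value = P(Z > -0.905) ≈ 0.8174, so at α = 0.05 we fail to reject H₀.

z = -0.905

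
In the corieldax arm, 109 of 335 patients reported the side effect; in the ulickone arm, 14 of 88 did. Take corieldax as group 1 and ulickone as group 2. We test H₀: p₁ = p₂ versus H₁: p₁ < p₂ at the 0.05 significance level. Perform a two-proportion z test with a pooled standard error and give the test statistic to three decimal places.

z = 3.057

p̂₁ = 109/335 ≈ 0.32537, p̂₂ = 14/88 ≈ 0.15909.
Pooled p̂ = (109+14)/(335+88) = 123/423 = 0.29078.
SE = √(0.206227 × 0.0143487) = 0.05440.
z = (0.32537 − 0.15909)/0.05440 = 0.16628/0.05440 = 3.057.
p-value = P(Z < 3.057) ≈ 0.9989; since p > α = 0.05, fail to reject H₀.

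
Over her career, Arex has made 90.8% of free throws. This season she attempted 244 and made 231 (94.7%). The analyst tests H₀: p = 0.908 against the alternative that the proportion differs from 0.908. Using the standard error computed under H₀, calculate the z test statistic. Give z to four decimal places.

z = 2.0927

p̂ = 231/244 = 0.946721.
Under H₀, SE = √(0.908·0.092/244) = √(0.000342361) = 0.018503.
z = (0.946721 − 0.908)/0.018503 = 0.038721/0.018503 = 2.0927.
Two-sided p-value ≈ 2·Φ(−2.093) = 0.0364.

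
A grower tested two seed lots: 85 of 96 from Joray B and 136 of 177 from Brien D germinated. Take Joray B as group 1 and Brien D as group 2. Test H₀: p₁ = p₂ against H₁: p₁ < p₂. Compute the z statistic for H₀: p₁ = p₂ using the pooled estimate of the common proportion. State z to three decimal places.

z = 2.352

p̂₁ = 85/96 ≈ 0.88542, p̂₂ = 136/177 ≈ 0.76836.
Pooled p̂ = (85+136)/(96+177) = 221/273 = 0.80952.
SE = √(p̂(1−p̂)(1/n₁+1/n₂)) = √(0.80952·0.19048·0.0160664) = √(0.00247736) = 0.04977.
z = (0.88542 − 0.76836)/0.04977 = 0.11706/0.04977 = 2.352.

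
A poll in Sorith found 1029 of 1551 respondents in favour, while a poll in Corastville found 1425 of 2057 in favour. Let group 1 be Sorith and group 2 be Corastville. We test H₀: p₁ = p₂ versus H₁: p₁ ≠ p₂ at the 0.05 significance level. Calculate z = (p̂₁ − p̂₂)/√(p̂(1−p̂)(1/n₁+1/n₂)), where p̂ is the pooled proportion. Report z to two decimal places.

p̂₁ = 1029/1551 = 0.6634, p̂₂ = 1425/2057 = 0.6928.
Pooled p̂ = (1029+1425)/(1551+2057) = 2454/3608 = 0.6802.
SE = √(0.217544 × 0.00113089) = 0.0157.
z = (0.6634 − 0.6928)/0.0157 = -0.0294/0.0157 = -1.87.
Two-sided p-value ≈ 2·Φ(−1.869) = 0.0616. With α = 0.05, fail to reject H₀.

z = -1.87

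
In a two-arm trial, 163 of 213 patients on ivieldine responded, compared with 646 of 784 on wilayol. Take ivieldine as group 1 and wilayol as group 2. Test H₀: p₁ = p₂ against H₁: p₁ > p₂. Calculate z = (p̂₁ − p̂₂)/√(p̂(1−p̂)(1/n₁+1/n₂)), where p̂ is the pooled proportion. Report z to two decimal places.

z = -1.94

p̂₁ = 163/213 ≈ 0.7653, p̂₂ = 646/784 ≈ 0.8240.
Pooled p̂ = (163+646)/(213+784) = 809/997 = 0.8114.
SE = √(0.153009 × 0.00597035) = 0.0302.
z = (0.7653 − 0.8240)/0.0302 = -0.0587/0.0302 = -1.94.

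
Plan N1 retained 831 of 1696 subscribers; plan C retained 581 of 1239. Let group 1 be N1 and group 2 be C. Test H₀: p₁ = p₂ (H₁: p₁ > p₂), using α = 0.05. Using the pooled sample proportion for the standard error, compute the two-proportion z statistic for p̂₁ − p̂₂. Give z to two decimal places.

z = 1.13

p̂₁ = 831/1696 ≈ 0.4900, p̂₂ = 581/1239 ≈ 0.4689.
Pooled p̂ = (831+581)/(1696+1239) = 1412/2935 = 0.4811.
SE = √(p̂(1−p̂)(1/n₁+1/n₂)) = √(0.4811·0.5189·0.00139673) = √(0.000348682) = 0.0187.
z = (0.4900 − 0.4689)/0.0187 = 0.0211/0.0187 = 1.13.
p-value = P(Z > 1.127) ≈ 0.1298. With α = 0.05, fail to reject H₀.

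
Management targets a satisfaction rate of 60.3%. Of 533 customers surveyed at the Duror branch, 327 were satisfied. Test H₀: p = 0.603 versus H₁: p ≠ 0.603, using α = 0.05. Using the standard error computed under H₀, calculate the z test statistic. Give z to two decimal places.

p̂ = 327/533 ≈ 0.6135.
Standard error under H₀: √(0.603×0.397/533) = 0.0212.
z = (0.6135 − 0.603)/0.0212 = 0.0105/0.0212 = 0.50.
p-value = 2·P(Z > 0.496) ≈ 0.6200. With α = 0.05, fail to reject H₀.

z = 0.50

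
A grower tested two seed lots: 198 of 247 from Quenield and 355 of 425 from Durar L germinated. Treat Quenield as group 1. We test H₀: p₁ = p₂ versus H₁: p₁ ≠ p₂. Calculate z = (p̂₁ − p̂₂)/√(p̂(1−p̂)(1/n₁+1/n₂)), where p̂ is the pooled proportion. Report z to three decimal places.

p̂₁ = 198/247 ≈ 0.801619, p̂₂ = 355/425 ≈ 0.835294.
Pooled p̂ = (198+355)/(247+425) = 553/672 = 0.822917.
SE = √(0.145725 × 0.00640152) = 0.030543.
z = (0.801619 − 0.835294)/0.030543 = -0.033675/0.030543 = -1.103.
p-value = 2·P(Z > 1.103) ≈ 0.2702.

z = -1.103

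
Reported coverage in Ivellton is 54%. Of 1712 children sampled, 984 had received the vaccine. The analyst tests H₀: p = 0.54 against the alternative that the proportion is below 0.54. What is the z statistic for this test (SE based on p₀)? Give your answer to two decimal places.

z = 2.89

p̂ = 984/1712 ≈ 0.57477.
Under H₀, SE = √(0.54·0.46/1712) = √(0.000145093) = 0.01205.
z = (0.57477 − 0.54)/0.01205 = 0.03477/0.01205 = 2.89.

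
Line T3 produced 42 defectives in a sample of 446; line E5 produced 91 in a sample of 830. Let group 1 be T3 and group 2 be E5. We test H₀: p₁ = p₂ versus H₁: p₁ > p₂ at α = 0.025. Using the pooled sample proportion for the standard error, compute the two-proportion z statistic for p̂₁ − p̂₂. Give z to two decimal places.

p̂₁ = 42/446 ≈ 0.0942, p̂₂ = 91/830 ≈ 0.1096.
Pooled p̂ = (42+91)/(446+830) = 133/1276 = 0.1042.
SE = √(0.0933677 × 0.00344697) = 0.0179.
z = (0.0942 − 0.1096)/0.0179 = -0.0154/0.0179 = -0.86.
p-value = P(Z > -0.862) ≈ 0.8057, so at α = 0.025 we fail to reject H₀.

z = -0.86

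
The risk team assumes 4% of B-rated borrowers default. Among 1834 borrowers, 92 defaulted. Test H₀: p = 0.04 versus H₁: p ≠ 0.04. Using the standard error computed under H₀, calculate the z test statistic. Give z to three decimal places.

p̂ = 92/1834 = 0.050164.
SE = √(p₀(1−p₀)/n) = √(0.0384/1834) = 0.004576.
z = (0.050164 − 0.04)/0.004576 = 0.010164/0.004576 = 2.221.
Two-sided p-value ≈ 2·Φ(−2.221) = 0.0263.

z = 2.221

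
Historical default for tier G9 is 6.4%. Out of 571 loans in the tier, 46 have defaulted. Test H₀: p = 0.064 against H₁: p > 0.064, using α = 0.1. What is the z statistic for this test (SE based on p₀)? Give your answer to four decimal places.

z = 1.6168

p̂ = 46/571 ≈ 0.0805604.
Under H₀, SE = √(0.064·0.936/571) = √(0.000104911) = 0.0102426.
z = (0.0805604 − 0.064)/0.0102426 = 0.0165604/0.0102426 = 1.6168.
p-value = P(Z > 1.617) ≈ 0.0530, so at α = 0.1 we reject H₀.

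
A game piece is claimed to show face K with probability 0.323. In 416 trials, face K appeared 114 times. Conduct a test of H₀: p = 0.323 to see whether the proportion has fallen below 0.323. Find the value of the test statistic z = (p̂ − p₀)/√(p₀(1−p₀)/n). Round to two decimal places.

p̂ = 114/416 = 0.2740.
Under H₀, SE = √(0.323·0.677/416) = √(0.000525651) = 0.0229.
z = (0.2740 − 0.323)/0.0229 = -0.0490/0.0229 = -2.14.

z = -2.14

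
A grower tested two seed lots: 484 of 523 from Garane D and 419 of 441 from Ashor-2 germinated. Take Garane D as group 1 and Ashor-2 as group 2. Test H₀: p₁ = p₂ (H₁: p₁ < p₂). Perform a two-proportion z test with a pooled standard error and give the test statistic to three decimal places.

p̂₁ = 484/523 = 0.92543, p̂₂ = 419/441 = 0.95011.
Pooled p̂ = (484+419)/(523+441) = 903/964 = 0.93672.
SE = √(0.0592739 × 0.00417962) = 0.01574.
z = (0.92543 − 0.95011)/0.01574 = -0.02468/0.01574 = -1.568.

z = -1.568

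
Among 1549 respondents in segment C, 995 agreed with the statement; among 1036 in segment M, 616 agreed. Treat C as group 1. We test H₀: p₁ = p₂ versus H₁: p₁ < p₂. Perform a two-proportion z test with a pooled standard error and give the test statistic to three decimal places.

p̂₁ = 995/1549 ≈ 0.642350, p̂₂ = 616/1036 ≈ 0.594595.
Pooled p̂ = (995+616)/(1549+1036) = 1611/2585 = 0.623211.
SE = √(p̂(1−p̂)(1/n₁+1/n₂)) = √(0.623211·0.376789·0.00161083) = √(0.000378253) = 0.019449.
z = (0.642350 − 0.594595)/0.019449 = 0.047755/0.019449 = 2.455.

z = 2.455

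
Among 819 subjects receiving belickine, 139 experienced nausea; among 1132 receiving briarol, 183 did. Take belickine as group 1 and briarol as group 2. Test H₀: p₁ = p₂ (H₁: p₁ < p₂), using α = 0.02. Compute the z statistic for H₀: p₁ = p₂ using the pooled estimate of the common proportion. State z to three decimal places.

p̂₁ = 139/819 ≈ 0.16972, p̂₂ = 183/1132 ≈ 0.16166.
Pooled p̂ = (139+183)/(819+1132) = 322/1951 = 0.16504.
SE = √(p̂(1−p̂)(1/n₁+1/n₂)) = √(0.16504·0.83496·0.00210439) = √(0.000289994) = 0.01703.
z = (0.16972 − 0.16166)/0.01703 = 0.00806/0.01703 = 0.473.
p-value = P(Z < 0.473) ≈ 0.6820. With α = 0.02, fail to reject H₀.

z = 0.473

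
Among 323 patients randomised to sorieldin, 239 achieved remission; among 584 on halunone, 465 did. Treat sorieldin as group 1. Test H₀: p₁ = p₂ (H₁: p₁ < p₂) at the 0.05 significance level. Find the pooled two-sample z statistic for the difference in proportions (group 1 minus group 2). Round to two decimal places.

p̂₁ = 239/323 ≈ 0.7399, p̂₂ = 465/584 ≈ 0.7962.
Pooled p̂ = (239+465)/(323+584) = 704/907 = 0.7762.
SE = √(0.173722 × 0.0048083) = 0.0289.
z = (0.7399 − 0.7962)/0.0289 = -0.0563/0.0289 = -1.95.
p-value = P(Z < -1.948) ≈ 0.0257, so at α = 0.05 we reject H₀.

z = -1.95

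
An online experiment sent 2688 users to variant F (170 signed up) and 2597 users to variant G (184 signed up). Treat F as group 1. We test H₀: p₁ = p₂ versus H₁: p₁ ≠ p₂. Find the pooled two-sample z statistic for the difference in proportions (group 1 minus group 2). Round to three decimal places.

z = -1.106

p̂₁ = 170/2688 = 0.06324, p̂₂ = 184/2597 = 0.07085.
Pooled p̂ = (170+184)/(2688+2597) = 354/5285 = 0.06698.
SE = √(0.0624954 × 0.000757083) = 0.00688.
z = (0.06324 − 0.07085)/0.00688 = -0.00761/0.00688 = -1.106.
Two-sided p-value ≈ 2·Φ(−1.106) = 0.2688.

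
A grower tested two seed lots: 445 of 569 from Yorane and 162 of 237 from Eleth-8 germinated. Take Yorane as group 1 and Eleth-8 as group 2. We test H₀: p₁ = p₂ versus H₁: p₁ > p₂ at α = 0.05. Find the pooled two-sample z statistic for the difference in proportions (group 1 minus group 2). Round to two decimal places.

z = 2.96

p̂₁ = 445/569 = 0.7821, p̂₂ = 162/237 = 0.6835.
Pooled p̂ = (445+162)/(569+237) = 607/806 = 0.7531.
SE = √(p̂(1−p̂)(1/n₁+1/n₂)) = √(0.7531·0.2469·0.00597688) = √(0.00111134) = 0.0333.
z = (0.7821 − 0.6835)/0.0333 = 0.0986/0.0333 = 2.96.
p-value = P(Z > 2.956) ≈ 0.0016. With α = 0.05, reject H₀.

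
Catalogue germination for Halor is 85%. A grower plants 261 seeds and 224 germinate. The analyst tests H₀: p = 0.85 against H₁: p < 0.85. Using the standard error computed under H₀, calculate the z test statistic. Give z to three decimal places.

p̂ = 224/261 ≈ 0.85824.
Standard error under H₀: √(0.85×0.15/261) = 0.02210.
z = (0.85824 − 0.85)/0.02210 = 0.00824/0.02210 = 0.373.
p-value = P(Z < 0.373) ≈ 0.6453.

z = 0.373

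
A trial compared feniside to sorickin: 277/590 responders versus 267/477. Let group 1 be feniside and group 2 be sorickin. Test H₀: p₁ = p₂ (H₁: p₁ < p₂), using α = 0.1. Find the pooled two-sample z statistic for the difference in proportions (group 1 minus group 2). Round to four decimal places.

z = -2.9322

p̂₁ = 277/590 = 0.469492, p̂₂ = 267/477 = 0.559748.
Pooled p̂ = (277+267)/(590+477) = 544/1067 = 0.509841.
SE = √(0.249903 × 0.00379135) = 0.030781.
z = (0.469492 − 0.559748)/0.030781 = -0.090256/0.030781 = -2.9322.
p-value = P(Z < -2.932) ≈ 0.0017, so at α = 0.1 we reject H₀.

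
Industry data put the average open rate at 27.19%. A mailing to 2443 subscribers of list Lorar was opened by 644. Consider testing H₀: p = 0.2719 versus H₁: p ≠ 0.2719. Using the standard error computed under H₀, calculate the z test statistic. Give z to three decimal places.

p̂ = 644/2443 = 0.26361.
SE = √(p₀(1−p₀)/n) = √(0.19797/2443) = 0.00900.
z = (0.26361 − 0.2719)/0.00900 = -0.00829/0.00900 = -0.921.

z = -0.921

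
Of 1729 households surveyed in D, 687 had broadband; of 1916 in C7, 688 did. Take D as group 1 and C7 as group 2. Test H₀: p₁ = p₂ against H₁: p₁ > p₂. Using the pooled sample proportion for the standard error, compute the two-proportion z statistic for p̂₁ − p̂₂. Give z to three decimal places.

p̂₁ = 687/1729 = 0.397340, p̂₂ = 688/1916 = 0.359081.
Pooled p̂ = (687+688)/(1729+1916) = 1375/3645 = 0.377229.
SE = √(p̂(1−p̂)(1/n₁+1/n₂)) = √(0.377229·0.622771·0.00110029) = √(0.000258488) = 0.016078.
z = (0.397340 − 0.359081)/0.016078 = 0.038259/0.016078 = 2.380.
p-value = P(Z > 2.380) ≈ 0.0087.

z = 2.380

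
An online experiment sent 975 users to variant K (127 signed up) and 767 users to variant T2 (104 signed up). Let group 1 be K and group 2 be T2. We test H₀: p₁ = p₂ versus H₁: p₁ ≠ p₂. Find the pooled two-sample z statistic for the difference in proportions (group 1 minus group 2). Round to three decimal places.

z = -0.326

p̂₁ = 127/975 = 0.13026, p̂₂ = 104/767 = 0.13559.
Pooled p̂ = (127+104)/(975+767) = 231/1742 = 0.13261.
SE = √(0.115022 × 0.00232942) = 0.01637.
z = (0.13026 − 0.13559)/0.01637 = -0.00533/0.01637 = -0.326.
Two-sided p-value ≈ 2·Φ(−0.326) = 0.7444.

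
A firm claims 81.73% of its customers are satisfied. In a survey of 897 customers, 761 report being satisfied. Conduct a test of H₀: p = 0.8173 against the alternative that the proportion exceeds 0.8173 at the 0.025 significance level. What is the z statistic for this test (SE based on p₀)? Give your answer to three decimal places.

z = 2.409

p̂ = 761/897 ≈ 0.84838.
Under H₀, SE = √(0.8173·0.1827/897) = √(0.000166467) = 0.01290.
z = (0.84838 − 0.8173)/0.01290 = 0.03108/0.01290 = 2.409.
p-value = P(Z > 2.409) ≈ 0.0080. With α = 0.025, reject H₀.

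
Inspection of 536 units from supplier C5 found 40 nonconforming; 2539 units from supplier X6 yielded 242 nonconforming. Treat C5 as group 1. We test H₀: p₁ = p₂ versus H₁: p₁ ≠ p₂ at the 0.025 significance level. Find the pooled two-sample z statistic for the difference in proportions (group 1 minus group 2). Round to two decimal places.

z = -1.51

p̂₁ = 40/536 = 0.0746, p̂₂ = 242/2539 = 0.0953.
Pooled p̂ = (40+242)/(536+2539) = 282/3075 = 0.0917.
SE = √(0.0832971 × 0.00225953) = 0.0137.
z = (0.0746 − 0.0953)/0.0137 = -0.0207/0.0137 = -1.51.
p-value = 2·P(Z > 1.508) ≈ 0.1316. With α = 0.025, fail to reject H₀.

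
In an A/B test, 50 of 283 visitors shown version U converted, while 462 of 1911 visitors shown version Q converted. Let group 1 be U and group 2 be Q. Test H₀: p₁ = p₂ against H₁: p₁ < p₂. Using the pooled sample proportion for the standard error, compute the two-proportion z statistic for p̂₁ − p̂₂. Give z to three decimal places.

z = -2.416

p̂₁ = 50/283 = 0.17668, p̂₂ = 462/1911 = 0.24176.
Pooled p̂ = (50+462)/(283+1911) = 512/2194 = 0.23336.
SE = √(0.178905 × 0.00405686) = 0.02694.
z = (0.17668 − 0.24176)/0.02694 = -0.06508/0.02694 = -2.416.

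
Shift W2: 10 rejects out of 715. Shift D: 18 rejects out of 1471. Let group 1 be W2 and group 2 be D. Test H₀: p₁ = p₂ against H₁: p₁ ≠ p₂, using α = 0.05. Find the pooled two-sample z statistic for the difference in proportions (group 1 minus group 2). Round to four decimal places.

p̂₁ = 10/715 = 0.01398601, p̂₂ = 18/1471 = 0.01223657.
Pooled p̂ = (10+18)/(715+1471) = 28/2186 = 0.01280878.
SE = √(p̂(1−p̂)(1/n₁+1/n₂)) = √(0.01280878·0.98719122·0.00207841) = √(2.62809e-05) = 0.00512649.
z = (0.01398601 − 0.01223657)/0.00512649 = 0.00174944/0.00512649 = 0.3413.
p-value = 2·P(Z > 0.341) ≈ 0.7329; since p > α = 0.05, fail to reject H₀.

z = 0.3413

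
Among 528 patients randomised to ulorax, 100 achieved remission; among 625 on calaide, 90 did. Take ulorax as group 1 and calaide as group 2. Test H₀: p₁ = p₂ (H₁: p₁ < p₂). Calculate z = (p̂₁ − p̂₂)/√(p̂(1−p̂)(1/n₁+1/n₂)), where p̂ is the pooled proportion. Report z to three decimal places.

z = 2.070

p̂₁ = 100/528 ≈ 0.18939, p̂₂ = 90/625 ≈ 0.14400.
Pooled p̂ = (100+90)/(528+625) = 190/1153 = 0.16479.
SE = √(0.137633 × 0.00349394) = 0.02193.
z = (0.18939 − 0.14400)/0.02193 = 0.04539/0.02193 = 2.070.
p-value = P(Z < 2.070) ≈ 0.9808.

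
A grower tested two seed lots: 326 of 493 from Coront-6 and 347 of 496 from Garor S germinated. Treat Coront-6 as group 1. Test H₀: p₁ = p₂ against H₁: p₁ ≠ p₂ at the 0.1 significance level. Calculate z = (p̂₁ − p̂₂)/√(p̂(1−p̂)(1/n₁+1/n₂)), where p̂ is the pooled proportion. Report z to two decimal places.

z = -1.29

p̂₁ = 326/493 = 0.6613, p̂₂ = 347/496 = 0.6996.
Pooled p̂ = (326+347)/(493+496) = 673/989 = 0.6805.
SE = √(p̂(1−p̂)(1/n₁+1/n₂)) = √(0.6805·0.3195·0.00404453) = √(0.000879381) = 0.0297.
z = (0.6613 − 0.6996)/0.0297 = -0.0383/0.0297 = -1.29.
p-value = 2·P(Z > 1.293) ≈ 0.1961; since p > α = 0.1, fail to reject H₀.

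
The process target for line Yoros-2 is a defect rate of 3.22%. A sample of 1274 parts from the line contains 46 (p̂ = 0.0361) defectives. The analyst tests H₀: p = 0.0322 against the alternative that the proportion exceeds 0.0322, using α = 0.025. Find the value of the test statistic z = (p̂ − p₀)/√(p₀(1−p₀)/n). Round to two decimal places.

p̂ = 46/1274 ≈ 0.03611.
Under H₀, SE = √(0.0322·0.9678/1274) = √(2.44609e-05) = 0.00495.
z = (0.03611 − 0.0322)/0.00495 = 0.00391/0.00495 = 0.79.
p-value = P(Z > 0.790) ≈ 0.2148. With α = 0.025, fail to reject H₀.

z = 0.79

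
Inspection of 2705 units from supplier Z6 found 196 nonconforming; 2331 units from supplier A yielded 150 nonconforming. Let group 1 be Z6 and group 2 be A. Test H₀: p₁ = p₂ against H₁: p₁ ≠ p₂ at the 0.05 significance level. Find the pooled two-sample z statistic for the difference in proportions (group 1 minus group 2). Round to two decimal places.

z = 1.13

p̂₁ = 196/2705 ≈ 0.07246, p̂₂ = 150/2331 ≈ 0.06435.
Pooled p̂ = (196+150)/(2705+2331) = 346/5036 = 0.06871.
SE = √(p̂(1−p̂)(1/n₁+1/n₂)) = √(0.06871·0.93129·0.000798686) = √(5.11039e-05) = 0.00715.
z = (0.07246 − 0.06435)/0.00715 = 0.00811/0.00715 = 1.13.
Two-sided p-value ≈ 2·Φ(−1.134) = 0.2567, so at α = 0.05 we fail to reject H₀.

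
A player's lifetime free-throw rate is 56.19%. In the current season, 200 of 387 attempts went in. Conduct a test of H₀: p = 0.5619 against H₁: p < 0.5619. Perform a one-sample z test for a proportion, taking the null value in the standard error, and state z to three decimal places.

p̂ = 200/387 ≈ 0.51680.
SE = √(p₀(1−p₀)/n) = √(0.24617/387) = 0.02522.
z = (0.51680 − 0.5619)/0.02522 = -0.04510/0.02522 = -1.788.
p-value = P(Z < -1.788) ≈ 0.0369.

z = -1.788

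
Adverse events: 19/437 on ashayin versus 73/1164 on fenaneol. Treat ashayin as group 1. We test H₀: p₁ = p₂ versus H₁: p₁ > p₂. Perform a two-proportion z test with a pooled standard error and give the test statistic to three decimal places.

p̂₁ = 19/437 = 0.043478, p̂₂ = 73/1164 = 0.062715.
Pooled p̂ = (19+73)/(437+1164) = 92/1601 = 0.057464.
SE = √(p̂(1−p̂)(1/n₁+1/n₂)) = √(0.057464·0.942536·0.00314744) = √(0.000170471) = 0.013056.
z = (0.043478 − 0.062715)/0.013056 = -0.019237/0.013056 = -1.473.

z = -1.473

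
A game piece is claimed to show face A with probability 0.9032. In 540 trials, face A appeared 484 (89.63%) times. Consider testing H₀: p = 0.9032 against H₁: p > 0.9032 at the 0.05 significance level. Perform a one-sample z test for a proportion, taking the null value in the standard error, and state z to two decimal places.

p̂ = 484/540 ≈ 0.8963.
Standard error under H₀: √(0.9032×0.0968/540) = 0.0127.
z = (0.8963 − 0.9032)/0.0127 = -0.0069/0.0127 = -0.54.
p-value = P(Z > -0.543) ≈ 0.7063. With α = 0.05, fail to reject H₀.

z = -0.54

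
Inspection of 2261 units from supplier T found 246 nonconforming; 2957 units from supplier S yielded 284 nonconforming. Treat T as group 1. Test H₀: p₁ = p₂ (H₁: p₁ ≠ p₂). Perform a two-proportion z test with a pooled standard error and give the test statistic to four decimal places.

p̂₁ = 246/2261 = 0.108801, p̂₂ = 284/2957 = 0.096043.
Pooled p̂ = (246+284)/(2261+2957) = 530/5218 = 0.101571.
SE = √(p̂(1−p̂)(1/n₁+1/n₂)) = √(0.101571·0.898429·0.000780463) = √(7.12209e-05) = 0.008439.
z = (0.108801 − 0.096043)/0.008439 = 0.012758/0.008439 = 1.5118.

z = 1.5118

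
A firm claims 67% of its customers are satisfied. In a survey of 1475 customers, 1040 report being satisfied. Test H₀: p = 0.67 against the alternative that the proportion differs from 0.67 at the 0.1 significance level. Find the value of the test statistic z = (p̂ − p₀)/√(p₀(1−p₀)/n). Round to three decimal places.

z = 2.866

p̂ = 1040/1475 ≈ 0.70508.
Under H₀, SE = √(0.67·0.33/1475) = √(0.000149898) = 0.01224.
z = (0.70508 − 0.67)/0.01224 = 0.03508/0.01224 = 2.866.
Two-sided p-value ≈ 2·Φ(−2.866) = 0.0042. With α = 0.1, reject H₀.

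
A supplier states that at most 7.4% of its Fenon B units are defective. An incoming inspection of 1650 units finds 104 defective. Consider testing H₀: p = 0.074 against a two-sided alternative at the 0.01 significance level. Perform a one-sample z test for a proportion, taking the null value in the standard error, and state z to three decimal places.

z = -1.702

p̂ = 104/1650 ≈ 0.063030.
Under H₀, SE = √(0.074·0.926/1650) = √(4.15297e-05) = 0.006444.
z = (0.063030 − 0.074)/0.006444 = -0.010970/0.006444 = -1.702.
p-value = 2·P(Z > 1.702) ≈ 0.0887; since p > α = 0.01, fail to reject H₀.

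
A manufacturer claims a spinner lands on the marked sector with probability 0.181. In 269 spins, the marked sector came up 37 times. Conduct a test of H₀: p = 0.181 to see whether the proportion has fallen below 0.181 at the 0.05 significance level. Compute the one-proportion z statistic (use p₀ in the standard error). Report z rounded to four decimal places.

z = -1.8511

p̂ = 37/269 ≈ 0.137546.
Under H₀, SE = √(0.181·0.819/269) = √(0.000551074) = 0.023475.
z = (0.137546 − 0.181)/0.023475 = -0.043454/0.023475 = -1.8511.
p-value = P(Z < -1.851) ≈ 0.0321. With α = 0.05, reject H₀.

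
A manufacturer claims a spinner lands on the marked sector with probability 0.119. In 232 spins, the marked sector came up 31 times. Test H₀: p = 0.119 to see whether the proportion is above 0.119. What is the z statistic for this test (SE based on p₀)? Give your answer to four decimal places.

p̂ = 31/232 ≈ 0.133621.
Standard error under H₀: √(0.119×0.881/232) = 0.021258.
z = (0.133621 − 0.119)/0.021258 = 0.014621/0.021258 = 0.6878.

z = 0.6878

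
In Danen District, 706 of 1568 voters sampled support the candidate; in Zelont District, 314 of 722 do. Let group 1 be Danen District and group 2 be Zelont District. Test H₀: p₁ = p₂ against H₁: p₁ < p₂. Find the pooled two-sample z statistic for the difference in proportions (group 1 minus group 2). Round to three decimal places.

p̂₁ = 706/1568 = 0.45026, p̂₂ = 314/722 = 0.43490.
Pooled p̂ = (706+314)/(1568+722) = 1020/2290 = 0.44541.
SE = √(0.24702 × 0.0020228) = 0.02235.
z = (0.45026 − 0.43490)/0.02235 = 0.01536/0.02235 = 0.687.

z = 0.687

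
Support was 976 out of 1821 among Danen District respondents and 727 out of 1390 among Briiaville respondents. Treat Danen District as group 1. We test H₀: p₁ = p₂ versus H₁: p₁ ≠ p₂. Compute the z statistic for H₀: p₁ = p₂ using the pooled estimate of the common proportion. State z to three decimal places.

p̂₁ = 976/1821 = 0.53597, p̂₂ = 727/1390 = 0.52302.
Pooled p̂ = (976+727)/(1821+1390) = 1703/3211 = 0.53036.
SE = √(0.249078 × 0.00126857) = 0.01778.
z = (0.53597 − 0.52302)/0.01778 = 0.01295/0.01778 = 0.728.

z = 0.728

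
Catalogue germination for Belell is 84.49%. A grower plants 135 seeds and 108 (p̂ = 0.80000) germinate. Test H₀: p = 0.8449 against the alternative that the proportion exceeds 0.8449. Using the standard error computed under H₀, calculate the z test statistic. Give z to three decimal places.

z = -1.441

p̂ = 108/135 ≈ 0.80000.
Standard error under H₀: √(0.8449×0.1551/135) = 0.03116.
z = (0.80000 − 0.8449)/0.03116 = -0.04490/0.03116 = -1.441.
p-value = P(Z > -1.441) ≈ 0.9252.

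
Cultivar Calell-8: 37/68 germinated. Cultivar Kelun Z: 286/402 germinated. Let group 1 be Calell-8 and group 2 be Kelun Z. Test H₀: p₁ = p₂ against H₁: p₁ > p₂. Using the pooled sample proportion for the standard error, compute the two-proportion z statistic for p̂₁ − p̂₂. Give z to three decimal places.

p̂₁ = 37/68 ≈ 0.54412, p̂₂ = 286/402 ≈ 0.71144.
Pooled p̂ = (37+286)/(68+402) = 323/470 = 0.68723.
SE = √(p̂(1−p̂)(1/n₁+1/n₂)) = √(0.68723·0.31277·0.0171934) = √(0.00369562) = 0.06079.
z = (0.54412 − 0.71144)/0.06079 = -0.16732/0.06079 = -2.752.

z = -2.752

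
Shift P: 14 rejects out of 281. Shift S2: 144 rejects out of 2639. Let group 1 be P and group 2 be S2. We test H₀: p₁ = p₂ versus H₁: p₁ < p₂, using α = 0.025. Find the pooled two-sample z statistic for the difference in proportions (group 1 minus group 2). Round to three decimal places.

p̂₁ = 14/281 ≈ 0.049822, p̂₂ = 144/2639 ≈ 0.054566.
Pooled p̂ = (14+144)/(281+2639) = 158/2920 = 0.054110.
SE = √(p̂(1−p̂)(1/n₁+1/n₂)) = √(0.054110·0.945890·0.00393765) = √(0.000201536) = 0.014196.
z = (0.049822 − 0.054566)/0.014196 = -0.004744/0.014196 = -0.334.
p-value = P(Z < -0.334) ≈ 0.3691; since p > α = 0.025, fail to reject H₀.

z = -0.334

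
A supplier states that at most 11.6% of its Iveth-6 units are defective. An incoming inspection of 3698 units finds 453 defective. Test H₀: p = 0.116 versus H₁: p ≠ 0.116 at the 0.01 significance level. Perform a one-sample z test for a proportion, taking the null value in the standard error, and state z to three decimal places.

z = 1.234

p̂ = 453/3698 ≈ 0.122499.
Standard error under H₀: √(0.116×0.884/3698) = 0.005266.
z = (0.122499 − 0.116)/0.005266 = 0.006499/0.005266 = 1.234.
Two-sided p-value ≈ 2·Φ(−1.234) = 0.2172. With α = 0.01, fail to reject H₀.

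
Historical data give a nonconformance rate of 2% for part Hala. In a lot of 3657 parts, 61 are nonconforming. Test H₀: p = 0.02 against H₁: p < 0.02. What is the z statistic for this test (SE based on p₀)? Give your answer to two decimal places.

p̂ = 61/3657 ≈ 0.0167.
Standard error under H₀: √(0.02×0.98/3657) = 0.0023.
z = (0.0167 − 0.02)/0.0023 = -0.0033/0.0023 = -1.43.

z = -1.43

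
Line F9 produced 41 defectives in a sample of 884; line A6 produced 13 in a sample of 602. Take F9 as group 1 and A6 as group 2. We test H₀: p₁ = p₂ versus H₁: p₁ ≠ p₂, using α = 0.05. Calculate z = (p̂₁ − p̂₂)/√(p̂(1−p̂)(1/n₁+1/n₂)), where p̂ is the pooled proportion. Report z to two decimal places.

p̂₁ = 41/884 = 0.0464, p̂₂ = 13/602 = 0.0216.
Pooled p̂ = (41+13)/(884+602) = 54/1486 = 0.0363.
SE = √(0.0350186 × 0.00279235) = 0.0099.
z = (0.0464 − 0.0216)/0.0099 = 0.0248/0.0099 = 2.51.
p-value = 2·P(Z > 2.506) ≈ 0.0122; since p < α = 0.05, reject H₀.

z = 2.51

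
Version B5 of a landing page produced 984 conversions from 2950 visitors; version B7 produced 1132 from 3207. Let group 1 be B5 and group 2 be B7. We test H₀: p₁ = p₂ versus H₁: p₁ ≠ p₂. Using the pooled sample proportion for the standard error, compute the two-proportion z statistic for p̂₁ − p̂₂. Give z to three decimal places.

z = -1.603

p̂₁ = 984/2950 = 0.333559, p̂₂ = 1132/3207 = 0.352978.
Pooled p̂ = (984+1132)/(2950+3207) = 2116/6157 = 0.343674.
SE = √(0.225562 × 0.000650801) = 0.012116.
z = (0.333559 − 0.352978)/0.012116 = -0.019419/0.012116 = -1.603.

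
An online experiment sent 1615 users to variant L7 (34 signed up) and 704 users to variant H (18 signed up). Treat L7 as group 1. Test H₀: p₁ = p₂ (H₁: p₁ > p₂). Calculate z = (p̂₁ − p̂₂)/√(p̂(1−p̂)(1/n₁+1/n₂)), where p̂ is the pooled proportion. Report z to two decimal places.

z = -0.68

p̂₁ = 34/1615 = 0.02105, p̂₂ = 18/704 = 0.02557.
Pooled p̂ = (34+18)/(1615+704) = 52/2319 = 0.02242.
SE = √(0.0219206 × 0.00203965) = 0.00669.
z = (0.02105 − 0.02557)/0.00669 = -0.00452/0.00669 = -0.68.
p-value = P(Z > -0.675) ≈ 0.7503.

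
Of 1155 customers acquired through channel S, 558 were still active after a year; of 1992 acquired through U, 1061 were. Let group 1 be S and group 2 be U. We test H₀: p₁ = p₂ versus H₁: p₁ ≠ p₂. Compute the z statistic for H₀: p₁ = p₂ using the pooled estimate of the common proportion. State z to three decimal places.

z = -2.679

p̂₁ = 558/1155 ≈ 0.48312, p̂₂ = 1061/1992 ≈ 0.53263.
Pooled p̂ = (558+1061)/(1155+1992) = 1619/3147 = 0.51446.
SE = √(p̂(1−p̂)(1/n₁+1/n₂)) = √(0.51446·0.48554·0.00136781) = √(0.000341666) = 0.01848.
z = (0.48312 − 0.53263)/0.01848 = -0.04951/0.01848 = -2.679.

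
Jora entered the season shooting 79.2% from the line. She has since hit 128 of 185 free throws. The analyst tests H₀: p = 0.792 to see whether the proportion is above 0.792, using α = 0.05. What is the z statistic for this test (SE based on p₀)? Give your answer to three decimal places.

p̂ = 128/185 = 0.69189.
Under H₀, SE = √(0.792·0.208/185) = √(0.000890465) = 0.02984.
z = (0.69189 − 0.792)/0.02984 = -0.10011/0.02984 = -3.355.
p-value = P(Z > -3.355) ≈ 0.9996. With α = 0.05, fail to reject H₀.

z = -3.355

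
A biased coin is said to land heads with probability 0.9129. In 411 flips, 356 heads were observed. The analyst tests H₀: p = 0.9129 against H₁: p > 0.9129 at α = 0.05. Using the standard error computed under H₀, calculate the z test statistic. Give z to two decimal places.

p̂ = 356/411 = 0.8662.
Under H₀, SE = √(0.9129·0.0871/411) = √(0.000193464) = 0.0139.
z = (0.8662 − 0.9129)/0.0139 = -0.0467/0.0139 = -3.36.
p-value = P(Z > -3.359) ≈ 0.9996. With α = 0.05, fail to reject H₀.

z = -3.36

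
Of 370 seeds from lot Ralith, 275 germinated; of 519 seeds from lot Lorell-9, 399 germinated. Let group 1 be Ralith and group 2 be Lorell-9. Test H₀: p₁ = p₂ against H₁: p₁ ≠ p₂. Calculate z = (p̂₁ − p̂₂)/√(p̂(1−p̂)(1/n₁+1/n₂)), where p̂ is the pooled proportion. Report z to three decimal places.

p̂₁ = 275/370 = 0.74324, p̂₂ = 399/519 = 0.76879.
Pooled p̂ = (275+399)/(370+519) = 674/889 = 0.75816.
SE = √(0.183356 × 0.00462948) = 0.02913.
z = (0.74324 − 0.76879)/0.02913 = -0.02555/0.02913 = -0.877.
Two-sided p-value ≈ 2·Φ(−0.877) = 0.3806.

z = -0.877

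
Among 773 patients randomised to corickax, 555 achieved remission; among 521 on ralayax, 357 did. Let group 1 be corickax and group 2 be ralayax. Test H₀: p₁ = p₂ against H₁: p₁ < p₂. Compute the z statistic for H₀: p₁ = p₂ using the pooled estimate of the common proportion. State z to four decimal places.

z = 1.2671

p̂₁ = 555/773 ≈ 0.717982, p̂₂ = 357/521 ≈ 0.685221.
Pooled p̂ = (555+357)/(773+521) = 912/1294 = 0.704791.
SE = √(p̂(1−p̂)(1/n₁+1/n₂)) = √(0.704791·0.295209·0.00321305) = √(0.000668508) = 0.025856.
z = (0.717982 − 0.685221)/0.025856 = 0.032761/0.025856 = 1.2671.
p-value = P(Z < 1.267) ≈ 0.8974.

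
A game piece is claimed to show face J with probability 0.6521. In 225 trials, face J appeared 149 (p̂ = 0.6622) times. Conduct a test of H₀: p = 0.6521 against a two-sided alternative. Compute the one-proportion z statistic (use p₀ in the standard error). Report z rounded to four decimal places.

p̂ = 149/225 ≈ 0.662222.
Standard error under H₀: √(0.6521×0.3479/225) = 0.031754.
z = (0.662222 − 0.6521)/0.031754 = 0.010122/0.031754 = 0.3188.

z = 0.3188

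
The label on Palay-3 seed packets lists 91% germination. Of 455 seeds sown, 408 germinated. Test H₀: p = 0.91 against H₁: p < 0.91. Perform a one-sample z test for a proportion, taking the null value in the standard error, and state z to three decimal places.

z = -0.991

p̂ = 408/455 ≈ 0.89670.
SE = √(p₀(1−p₀)/n) = √(0.0819/455) = 0.01342.
z = (0.89670 − 0.91)/0.01342 = -0.01330/0.01342 = -0.991.
p-value = P(Z < -0.991) ≈ 0.1608.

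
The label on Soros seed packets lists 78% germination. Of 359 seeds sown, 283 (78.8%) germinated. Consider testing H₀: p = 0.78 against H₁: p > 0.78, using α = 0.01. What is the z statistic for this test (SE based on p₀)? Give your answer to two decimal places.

p̂ = 283/359 = 0.7883.
SE = √(p₀(1−p₀)/n) = √(0.1716/359) = 0.0219.
z = (0.7883 − 0.78)/0.0219 = 0.0083/0.0219 = 0.38.
p-value = P(Z > 0.380) ≈ 0.3521, so at α = 0.01 we fail to reject H₀.

z = 0.38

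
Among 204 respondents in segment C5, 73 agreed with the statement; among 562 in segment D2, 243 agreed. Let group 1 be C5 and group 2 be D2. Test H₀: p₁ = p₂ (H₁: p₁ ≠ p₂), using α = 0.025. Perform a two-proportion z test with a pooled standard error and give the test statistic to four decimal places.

z = -1.8524

p̂₁ = 73/204 ≈ 0.3578431, p̂₂ = 243/562 ≈ 0.4323843.
Pooled p̂ = (73+243)/(204+562) = 316/766 = 0.4125326.
SE = √(0.242349 × 0.00668132) = 0.0402395.
z = (0.3578431 − 0.4323843)/0.0402395 = -0.0745412/0.0402395 = -1.8524.
p-value = 2·P(Z > 1.852) ≈ 0.0640; since p > α = 0.025, fail to reject H₀.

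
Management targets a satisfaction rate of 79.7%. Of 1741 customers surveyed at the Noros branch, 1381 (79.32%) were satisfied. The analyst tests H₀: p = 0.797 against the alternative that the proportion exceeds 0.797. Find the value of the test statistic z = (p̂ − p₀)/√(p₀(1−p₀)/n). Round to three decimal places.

p̂ = 1381/1741 ≈ 0.79322.
SE = √(p₀(1−p₀)/n) = √(0.16179/1741) = 0.00964.
z = (0.79322 − 0.797)/0.00964 = -0.00378/0.00964 = -0.392.
p-value = P(Z > -0.392) ≈ 0.6524.

z = -0.392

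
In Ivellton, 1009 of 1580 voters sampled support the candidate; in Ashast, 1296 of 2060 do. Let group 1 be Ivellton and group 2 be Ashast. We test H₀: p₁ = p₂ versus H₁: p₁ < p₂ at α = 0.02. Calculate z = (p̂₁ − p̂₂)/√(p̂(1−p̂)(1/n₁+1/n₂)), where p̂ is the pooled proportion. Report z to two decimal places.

p̂₁ = 1009/1580 ≈ 0.6386, p̂₂ = 1296/2060 ≈ 0.6291.
Pooled p̂ = (1009+1296)/(1580+2060) = 2305/3640 = 0.6332.
SE = √(0.232247 × 0.00111835) = 0.0161.
z = (0.6386 − 0.6291)/0.0161 = 0.0095/0.0161 = 0.59.
p-value = P(Z < 0.588) ≈ 0.7218, so at α = 0.02 we fail to reject H₀.

z = 0.59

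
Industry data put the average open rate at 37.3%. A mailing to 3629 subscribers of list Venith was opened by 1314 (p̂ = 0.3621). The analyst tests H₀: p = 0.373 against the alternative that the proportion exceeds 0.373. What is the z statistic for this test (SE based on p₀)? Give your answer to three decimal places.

z = -1.360

p̂ = 1314/3629 = 0.36208.
SE = √(p₀(1−p₀)/n) = √(0.23387/3629) = 0.00803.
z = (0.36208 − 0.373)/0.00803 = -0.01092/0.00803 = -1.360.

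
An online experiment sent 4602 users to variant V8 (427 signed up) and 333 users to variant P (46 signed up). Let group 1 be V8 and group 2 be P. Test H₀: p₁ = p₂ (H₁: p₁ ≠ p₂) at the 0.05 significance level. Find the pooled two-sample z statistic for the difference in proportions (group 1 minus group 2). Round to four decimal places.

p̂₁ = 427/4602 ≈ 0.0927857, p̂₂ = 46/333 ≈ 0.1381381.
Pooled p̂ = (427+46)/(4602+333) = 473/4935 = 0.0958460.
SE = √(0.0866595 × 0.0032203) = 0.0167054.
z = (0.0927857 − 0.1381381)/0.0167054 = -0.0453524/0.0167054 = -2.7148.
Two-sided p-value ≈ 2·Φ(−2.715) = 0.0066. With α = 0.05, reject H₀.

z = -2.7148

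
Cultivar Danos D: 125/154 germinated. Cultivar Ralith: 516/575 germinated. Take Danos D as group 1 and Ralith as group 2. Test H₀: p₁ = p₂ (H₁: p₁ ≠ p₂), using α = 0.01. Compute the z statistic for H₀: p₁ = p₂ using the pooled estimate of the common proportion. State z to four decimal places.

p̂₁ = 125/154 ≈ 0.811688, p̂₂ = 516/575 ≈ 0.897391.
Pooled p̂ = (125+516)/(154+575) = 641/729 = 0.879287.
SE = √(p̂(1−p̂)(1/n₁+1/n₂)) = √(0.879287·0.120713·0.00823264) = √(0.000873825) = 0.029561.
z = (0.811688 − 0.897391)/0.029561 = -0.085703/0.029561 = -2.8992.
p-value = 2·P(Z > 2.899) ≈ 0.0037. With α = 0.01, reject H₀.

z = -2.8992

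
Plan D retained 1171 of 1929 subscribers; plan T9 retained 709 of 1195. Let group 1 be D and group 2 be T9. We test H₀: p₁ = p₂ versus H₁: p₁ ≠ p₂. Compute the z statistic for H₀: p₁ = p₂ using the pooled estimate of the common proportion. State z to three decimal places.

z = 0.763

p̂₁ = 1171/1929 = 0.607050, p̂₂ = 709/1195 = 0.593305.
Pooled p̂ = (1171+709)/(1929+1195) = 1880/3124 = 0.601793.
SE = √(p̂(1−p̂)(1/n₁+1/n₂)) = √(0.601793·0.398207·0.00135522) = √(0.000324763) = 0.018021.
z = (0.607050 − 0.593305)/0.018021 = 0.013745/0.018021 = 0.763.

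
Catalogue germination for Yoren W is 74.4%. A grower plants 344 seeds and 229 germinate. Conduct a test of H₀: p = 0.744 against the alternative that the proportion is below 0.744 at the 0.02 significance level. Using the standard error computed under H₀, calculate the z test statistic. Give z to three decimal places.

z = -3.328

p̂ = 229/344 ≈ 0.66570.
SE = √(p₀(1−p₀)/n) = √(0.19046/344) = 0.02353.
z = (0.66570 − 0.744)/0.02353 = -0.07830/0.02353 = -3.328.
p-value = P(Z < -3.328) ≈ 0.0004, so at α = 0.02 we reject H₀.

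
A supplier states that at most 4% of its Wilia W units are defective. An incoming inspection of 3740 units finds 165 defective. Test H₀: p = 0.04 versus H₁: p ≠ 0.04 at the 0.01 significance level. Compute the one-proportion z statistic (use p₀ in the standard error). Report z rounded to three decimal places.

z = 1.285

p̂ = 165/3740 = 0.044118.
SE = √(p₀(1−p₀)/n) = √(0.0384/3740) = 0.003204.
z = (0.044118 − 0.04)/0.003204 = 0.004118/0.003204 = 1.285.
Two-sided p-value ≈ 2·Φ(−1.285) = 0.1988; since p > α = 0.01, fail to reject H₀.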